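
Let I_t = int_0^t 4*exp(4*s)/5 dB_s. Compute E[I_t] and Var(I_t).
E[I_t] = 0; Var(I_t) = 2*exp(8*t)/25 - 2/25

The Itô integral of a deterministic integrand f(s) has mean 0 because each increment f(s) * (B_{s+ds} - B_s) has mean 0. By the Itô isometry:
  Var( int_0^t f(s) dB_s ) = E[ (int_0^t f(s) dB_s)^2 ] = int_0^t f(s)^2 ds.
Here f(s) = 4*exp(4*s)/5, so f(s)^2 = 16*exp(8*s)/25. Integrate:
  int_0^t (16*exp(8*s)/25) ds = 2*exp(8*t)/25 - 2/25.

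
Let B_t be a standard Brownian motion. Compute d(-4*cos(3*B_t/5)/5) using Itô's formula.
d(-4*cos(3*B_t/5)/5) = (18*cos(3*B_t/5)/125) dt + (12*sin(3*B_t/5)/25) dB_t

Itô's formula for f(B_t) gives d f(B_t) = f'(B_t) dB_t + (1/2) f''(B_t) dt. Compute derivatives of f(x) = -4*cos(3*x/5)/5:
  f'(x)  = 12*sin(3*x/5)/25
  f''(x) = 36*cos(3*x/5)/125
Substitute x = B_t and multiply the f'' term by 1/2:
  drift     = (1/2) * (36*cos(3*x/5)/125) evaluated at B_t = 18*cos(3*B_t/5)/125
  diffusion = (12*sin(3*x/5)/25) evaluated at B_t = 12*sin(3*B_t/5)/25
Therefore d(-4*cos(3*B_t/5)/5) = (18*cos(3*B_t/5)/125) dt + (12*sin(3*B_t/5)/25) dB_t.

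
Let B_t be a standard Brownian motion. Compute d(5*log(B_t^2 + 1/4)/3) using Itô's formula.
d(5*log(B_t^2 + 1/4)/3) = (20*(1 - 4*B_t^2)/(3*(4*B_t^2 + 1)^2)) dt + (40*B_t/(3*(4*B_t^2 + 1))) dB_t

Itô's formula for f(B_t) gives d f(B_t) = f'(B_t) dB_t + (1/2) f''(B_t) dt. Compute derivatives of f(x) = 5*log(x^2 + 1/4)/3:
  f'(x)  = 40*x/(3*(4*x^2 + 1))
  f''(x) = 40*(1 - 4*x^2)/(3*(4*x^2 + 1)^2)
Substitute x = B_t and multiply the f'' term by 1/2:
  drift     = (1/2) * (40*(1 - 4*x^2)/(3*(4*x^2 + 1)^2)) evaluated at B_t = 20*(1 - 4*B_t^2)/(3*(4*B_t^2 + 1)^2)
  diffusion = (40*x/(3*(4*x^2 + 1))) evaluated at B_t = 40*B_t/(3*(4*B_t^2 + 1))
Therefore d(5*log(B_t^2 + 1/4)/3) = (20*(1 - 4*B_t^2)/(3*(4*B_t^2 + 1)^2)) dt + (40*B_t/(3*(4*B_t^2 + 1))) dB_t.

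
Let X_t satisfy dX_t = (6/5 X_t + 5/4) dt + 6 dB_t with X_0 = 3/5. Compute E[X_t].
E[X_t] = 197*exp(6*t/5)/120 - 25/24

Taking expectations and using E[dB_t] = 0, the mean m(t) = E[X_t] satisfies the ODE m'(t) = a m(t) + b with m(0) = x_0. With a = 6/5, b = 5/4, x_0 = 3/5, the solution is
  m(t) = x_0 * exp(a t) + (b/a) * (exp(a t) - 1)
       = (3/5) * exp((6/5) t) + ((5/4)/(6/5)) * (exp((6/5) t) - 1)
       = 197*exp(6*t/5)/120 - 25/24.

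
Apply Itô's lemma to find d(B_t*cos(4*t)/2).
d(B_t*cos(4*t)/2) = (-2*B_t*sin(4*t)) dt + (cos(4*t)/2) dB_t

Itô's formula for f(t, x): d f(t, B_t) = (f_t + (1/2) f_xx) dt + f_x dB_t. Compute partials of f(t, x) = x*cos(4*t)/2:
  f_t(t,x)  = -2*x*sin(4*t)
  f_x(t,x)  = cos(4*t)/2
  f_xx(t,x) = 0
Assemble drift = f_t + (1/2) f_xx = -2*x*sin(4*t) and diffusion = f_x = cos(4*t)/2. Substituting x = B_t:
  d(B_t*cos(4*t)/2) = (-2*B_t*sin(4*t)) dt + (cos(4*t)/2) dB_t.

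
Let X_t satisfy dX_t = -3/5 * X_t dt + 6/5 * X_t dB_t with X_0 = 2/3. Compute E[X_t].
E[X_t] = 2*exp(-3*t/5)/3

For GBM dX = mu X dt + sigma X dB with X_0 = x_0, apply Itô to Y = log X: dY = (mu - sigma^2/2) dt + sigma dB, so Y_t = log(x_0) + (mu - sigma^2/2) t + sigma B_t and hence X_t = x_0 * exp((mu - sigma^2/2) t + sigma B_t).
With mu = -3/5, sigma = 6/5, x_0 = 2/3, this gives:
  X_t = 2/3 * exp((-33/25) * t + (6/5) * B_t).
Since sigma*B_t ~ Normal(0, sigma^2 t), E[exp(sigma*B_t)] = exp(sigma^2 t / 2); so E[X_t] = x_0 * exp((mu - sigma^2/2) t) * exp(sigma^2 t / 2) = x_0 * exp(mu t) = 2*exp(-3*t/5)/3.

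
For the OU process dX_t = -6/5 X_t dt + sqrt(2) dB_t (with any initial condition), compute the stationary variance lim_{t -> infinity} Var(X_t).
lim Var(X_t) = 5/6

The OU SDE dX = -theta X dt + sigma dB admits the integrating factor exp(theta t): d(exp(theta t) X_t) = sigma exp(theta t) dB_t. Integrating from 0 to t gives X_t = x_0 * exp(-theta t) + sigma * int_0^t exp(-theta (t-s)) dB_s for any initial x_0. The Itô integral has variance (by the Itô isometry) sigma^2 * int_0^t exp(-2 theta (t - s)) ds = sigma^2 * (1 - exp(-2 theta t)) / (2 theta), independent of x_0.
With theta = 6/5, sigma = sqrt(2):
  Var(X_t) = (sqrt(2))^2 * (1 - exp(-2*6/5 t)) / (2 * 6/5) = 5/6 - 5*exp(-12*t/5)/6.
As t -> infinity, exp(-2*6/5 t) -> 0, so the stationary variance is sigma^2 / (2 theta) = 5/6.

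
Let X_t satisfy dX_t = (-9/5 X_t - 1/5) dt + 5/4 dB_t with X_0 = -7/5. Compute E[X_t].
E[X_t] = -1/9 - 58*exp(-9*t/5)/45

Taking expectations and using E[dB_t] = 0, the mean m(t) = E[X_t] satisfies the ODE m'(t) = a m(t) + b with m(0) = x_0. With a = -9/5, b = -1/5, x_0 = -7/5, the solution is
  m(t) = x_0 * exp(a t) + (b/a) * (exp(a t) - 1)
       = (-7/5) * exp((-9/5) t) + ((-1/5)/(-9/5)) * (exp((-9/5) t) - 1)
       = -1/9 - 58*exp(-9*t/5)/45.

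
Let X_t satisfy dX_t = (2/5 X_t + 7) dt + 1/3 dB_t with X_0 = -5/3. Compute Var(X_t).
Var(X_t) = 5*exp(4*t/5)/36 - 5/36

The variance V(t) = Var(X_t) satisfies V'(t) = 2 a V(t) + c^2 with V(0) = 0 (drift coefficient is linear in X, diffusion is constant). With a = 2/5, c = 1/3, the solution is
  V(t) = (c^2 / (2 a)) * (exp(2 a t) - 1)
       = ((1/3)^2 / (2*(2/5))) * (exp((4/5) t) - 1)
       = 5*exp(4*t/5)/36 - 5/36.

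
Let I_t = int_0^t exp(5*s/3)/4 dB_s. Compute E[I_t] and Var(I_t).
E[I_t] = 0; Var(I_t) = 3*exp(10*t/3)/160 - 3/160

The Itô integral of a deterministic integrand f(s) has mean 0 because each increment f(s) * (B_{s+ds} - B_s) has mean 0. By the Itô isometry:
  Var( int_0^t f(s) dB_s ) = E[ (int_0^t f(s) dB_s)^2 ] = int_0^t f(s)^2 ds.
Here f(s) = exp(5*s/3)/4, so f(s)^2 = exp(10*s/3)/16. Integrate:
  int_0^t (exp(10*s/3)/16) ds = 3*exp(10*t/3)/160 - 3/160.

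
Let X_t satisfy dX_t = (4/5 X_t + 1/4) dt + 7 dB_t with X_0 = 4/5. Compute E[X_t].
E[X_t] = 89*exp(4*t/5)/80 - 5/16

Taking expectations and using E[dB_t] = 0, the mean m(t) = E[X_t] satisfies the ODE m'(t) = a m(t) + b with m(0) = x_0. With a = 4/5, b = 1/4, x_0 = 4/5, the solution is
  m(t) = x_0 * exp(a t) + (b/a) * (exp(a t) - 1)
       = (4/5) * exp((4/5) t) + ((1/4)/(4/5)) * (exp((4/5) t) - 1)
       = 89*exp(4*t/5)/80 - 5/16.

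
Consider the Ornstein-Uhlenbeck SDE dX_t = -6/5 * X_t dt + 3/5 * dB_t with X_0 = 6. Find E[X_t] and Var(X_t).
E[X_t] = 6*exp(-6*t/5); Var(X_t) = 3/20 - 3*exp(-12*t/5)/20

The OU SDE dX = -theta X dt + sigma dB admits the integrating factor exp(theta t): d(exp(theta t) X_t) = sigma exp(theta t) dB_t. Integrating from 0 to t:
  X_t = x_0 * exp(-theta t) + sigma * int_0^t exp(-theta (t-s)) dB_s.
The Itô integral has mean 0 and (by the Itô isometry) variance sigma^2 * int_0^t exp(-2 theta (t - s)) ds = sigma^2 * (1 - exp(-2 theta t)) / (2 theta).
With theta = 6/5, sigma = 3/5, x_0 = 6:
  E[X_t] = 6 * exp(-6/5 t) = 6*exp(-6*t/5)
  Var(X_t) = (3/5)^2 * (1 - exp(-2*6/5 t)) / (2 * 6/5) = 3/20 - 3*exp(-12*t/5)/20.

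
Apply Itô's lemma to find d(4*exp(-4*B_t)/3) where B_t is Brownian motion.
d(4*exp(-4*B_t)/3) = (32*exp(-4*B_t)/3) dt + (-16*exp(-4*B_t)/3) dB_t

Itô's formula for f(B_t) gives d f(B_t) = f'(B_t) dB_t + (1/2) f''(B_t) dt. Compute derivatives of f(x) = 4*exp(-4*x)/3:
  f'(x)  = -16*exp(-4*x)/3
  f''(x) = 64*exp(-4*x)/3
Substitute x = B_t and multiply the f'' term by 1/2:
  drift     = (1/2) * (64*exp(-4*x)/3) evaluated at B_t = 32*exp(-4*B_t)/3
  diffusion = (-16*exp(-4*x)/3) evaluated at B_t = -16*exp(-4*B_t)/3
Therefore d(4*exp(-4*B_t)/3) = (32*exp(-4*B_t)/3) dt + (-16*exp(-4*B_t)/3) dB_t.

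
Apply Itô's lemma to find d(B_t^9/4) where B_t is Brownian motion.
d(B_t^9/4) = (9*B_t^7) dt + (9*B_t^8/4) dB_t

Itô's formula for f(B_t) gives d f(B_t) = f'(B_t) dB_t + (1/2) f''(B_t) dt. Compute derivatives of f(x) = x^9/4:
  f'(x)  = 9*x^8/4
  f''(x) = 18*x^7
Substitute x = B_t and multiply the f'' term by 1/2:
  drift     = (1/2) * (18*x^7) evaluated at B_t = 9*B_t^7
  diffusion = (9*x^8/4) evaluated at B_t = 9*B_t^8/4
Therefore d(B_t^9/4) = (9*B_t^7) dt + (9*B_t^8/4) dB_t.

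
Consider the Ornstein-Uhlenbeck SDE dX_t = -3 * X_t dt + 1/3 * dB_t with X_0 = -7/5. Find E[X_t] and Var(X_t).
E[X_t] = -7*exp(-3*t)/5; Var(X_t) = 1/54 - exp(-6*t)/54

The OU SDE dX = -theta X dt + sigma dB admits the integrating factor exp(theta t): d(exp(theta t) X_t) = sigma exp(theta t) dB_t. Integrating from 0 to t:
  X_t = x_0 * exp(-theta t) + sigma * int_0^t exp(-theta (t-s)) dB_s.
The Itô integral has mean 0 and (by the Itô isometry) variance sigma^2 * int_0^t exp(-2 theta (t - s)) ds = sigma^2 * (1 - exp(-2 theta t)) / (2 theta).
With theta = 3, sigma = 1/3, x_0 = -7/5:
  E[X_t] = -7/5 * exp(-3 t) = -7*exp(-3*t)/5
  Var(X_t) = (1/3)^2 * (1 - exp(-2*3 t)) / (2 * 3) = 1/54 - exp(-6*t)/54.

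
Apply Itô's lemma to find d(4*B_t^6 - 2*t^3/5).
d(4*B_t^6 - 2*t^3/5) = (60*B_t^4 - 6*t^2/5) dt + (24*B_t^5) dB_t

Itô's formula for f(t, x): d f(t, B_t) = (f_t + (1/2) f_xx) dt + f_x dB_t. Compute partials of f(t, x) = -2*t^3/5 + 4*x^6:
  f_t(t,x)  = -6*t^2/5
  f_x(t,x)  = 24*x^5
  f_xx(t,x) = 120*x^4
Assemble drift = f_t + (1/2) f_xx = -6*t^2/5 + 60*x^4 and diffusion = f_x = 24*x^5. Substituting x = B_t:
  d(4*B_t^6 - 2*t^3/5) = (60*B_t^4 - 6*t^2/5) dt + (24*B_t^5) dB_t.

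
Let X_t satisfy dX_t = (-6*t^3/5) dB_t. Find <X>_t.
<X>_t = 36*t^7/175

For an Itô process dX_t = a(t) dt + b(t) dB_t, the quadratic variation is <X>_t = int_0^t b(s)^2 ds (the drift term does not contribute). Here b(s) = -6*s^3/5, so
  b(s)^2 = 36*s^6/25.
Integrating from 0 to t:
  <X>_t = int_0^t (36*s^6/25) ds = 36*t^7/175.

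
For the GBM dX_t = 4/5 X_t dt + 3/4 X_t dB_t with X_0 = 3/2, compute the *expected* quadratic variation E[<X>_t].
E[<X>_t] = 405*exp(173*t/80)/692 - 405/692

<X>_t = int_0^t ((3/4) * X_s)^2 ds. Taking expectation inside the integral: E[<X>_t] = (3/4)^2 * int_0^t E[X_s^2] ds. For GBM, E[X_s^2] = x_0^2 * exp((2 mu + sigma^2) s). Integrating:
  E[<X>_t] = (3/4)^2 * (3/2)^2 * (exp((2*(4/5) + (3/4)^2) t) - 1) / (2*(4/5) + (3/4)^2)
           = (3/4)^2 * (3/2)^2 * (exp((173/80) t) - 1) / (173/80) = 405*exp(173*t/80)/692 - 405/692.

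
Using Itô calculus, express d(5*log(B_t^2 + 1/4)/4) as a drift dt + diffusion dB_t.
d(5*log(B_t^2 + 1/4)/4) = (5*(1 - 4*B_t^2)/(4*B_t^2 + 1)^2) dt + (10*B_t/(4*B_t^2 + 1)) dB_t

Itô's formula for f(B_t) gives d f(B_t) = f'(B_t) dB_t + (1/2) f''(B_t) dt. Compute derivatives of f(x) = 5*log(x^2 + 1/4)/4:
  f'(x)  = 10*x/(4*x^2 + 1)
  f''(x) = 10*(1 - 4*x^2)/(4*x^2 + 1)^2
Substitute x = B_t and multiply the f'' term by 1/2:
  drift     = (1/2) * (10*(1 - 4*x^2)/(4*x^2 + 1)^2) evaluated at B_t = 5*(1 - 4*B_t^2)/(4*B_t^2 + 1)^2
  diffusion = (10*x/(4*x^2 + 1)) evaluated at B_t = 10*B_t/(4*B_t^2 + 1)
Therefore d(5*log(B_t^2 + 1/4)/4) = (5*(1 - 4*B_t^2)/(4*B_t^2 + 1)^2) dt + (10*B_t/(4*B_t^2 + 1)) dB_t.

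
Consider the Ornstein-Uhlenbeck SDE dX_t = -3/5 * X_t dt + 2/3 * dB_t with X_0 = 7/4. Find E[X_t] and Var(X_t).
E[X_t] = 7*exp(-3*t/5)/4; Var(X_t) = 10/27 - 10*exp(-6*t/5)/27

The OU SDE dX = -theta X dt + sigma dB admits the integrating factor exp(theta t): d(exp(theta t) X_t) = sigma exp(theta t) dB_t. Integrating from 0 to t:
  X_t = x_0 * exp(-theta t) + sigma * int_0^t exp(-theta (t-s)) dB_s.
The Itô integral has mean 0 and (by the Itô isometry) variance sigma^2 * int_0^t exp(-2 theta (t - s)) ds = sigma^2 * (1 - exp(-2 theta t)) / (2 theta).
With theta = 3/5, sigma = 2/3, x_0 = 7/4:
  E[X_t] = 7/4 * exp(-3/5 t) = 7*exp(-3*t/5)/4
  Var(X_t) = (2/3)^2 * (1 - exp(-2*3/5 t)) / (2 * 3/5) = 10/27 - 10*exp(-6*t/5)/27.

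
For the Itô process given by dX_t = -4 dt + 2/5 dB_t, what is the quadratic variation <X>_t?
<X>_t = 4*t/25

For an Itô process dX_t = a(t) dt + b(t) dB_t, the quadratic variation is <X>_t = int_0^t b(s)^2 ds (the drift term does not contribute). Here b(s) = 2/5, so
  b(s)^2 = 4/25.
Integrating from 0 to t:
  <X>_t = int_0^t (4/25) ds = 4*t/25.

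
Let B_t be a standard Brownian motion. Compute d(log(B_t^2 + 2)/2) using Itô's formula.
d(log(B_t^2 + 2)/2) = ((2 - B_t^2)/(2*(B_t^2 + 2)^2)) dt + (B_t/(B_t^2 + 2)) dB_t

Itô's formula for f(B_t) gives d f(B_t) = f'(B_t) dB_t + (1/2) f''(B_t) dt. Compute derivatives of f(x) = log(x^2 + 2)/2:
  f'(x)  = x/(x^2 + 2)
  f''(x) = (2 - x^2)/(x^2 + 2)^2
Substitute x = B_t and multiply the f'' term by 1/2:
  drift     = (1/2) * ((2 - x^2)/(x^2 + 2)^2) evaluated at B_t = (2 - B_t^2)/(2*(B_t^2 + 2)^2)
  diffusion = (x/(x^2 + 2)) evaluated at B_t = B_t/(B_t^2 + 2)
Therefore d(log(B_t^2 + 2)/2) = ((2 - B_t^2)/(2*(B_t^2 + 2)^2)) dt + (B_t/(B_t^2 + 2)) dB_t.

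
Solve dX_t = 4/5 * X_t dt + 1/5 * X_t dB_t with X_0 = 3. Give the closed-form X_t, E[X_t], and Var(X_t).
X_t = 3 * exp((39/50) t + (1/5) B_t); E[X_t] = 3*exp(4*t/5); Var(X_t) = 9*(exp(t/25) - 1)*exp(8*t/5)

For GBM dX = mu X dt + sigma X dB with X_0 = x_0, apply Itô to Y = log X: dY = (mu - sigma^2/2) dt + sigma dB, so Y_t = log(x_0) + (mu - sigma^2/2) t + sigma B_t and hence X_t = x_0 * exp((mu - sigma^2/2) t + sigma B_t).
With mu = 4/5, sigma = 1/5, x_0 = 3, this gives:
  X_t = 3 * exp((39/50) * t + (1/5) * B_t).
Since sigma*B_t ~ Normal(0, sigma^2 t), E[exp(sigma*B_t)] = exp(sigma^2 t / 2); so E[X_t] = x_0 * exp((mu - sigma^2/2) t) * exp(sigma^2 t / 2) = x_0 * exp(mu t) = 3*exp(4*t/5).
Var(X_t) = E[X_t^2] - (E[X_t])^2 = x_0^2 * exp(2 mu t) * (exp(sigma^2 t) - 1) = 9*(exp(t/25) - 1)*exp(8*t/5).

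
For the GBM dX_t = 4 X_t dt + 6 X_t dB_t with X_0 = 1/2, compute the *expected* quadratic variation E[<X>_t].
E[<X>_t] = 9*exp(44*t)/44 - 9/44

<X>_t = int_0^t (6 * X_s)^2 ds. Taking expectation inside the integral: E[<X>_t] = 6^2 * int_0^t E[X_s^2] ds. For GBM, E[X_s^2] = x_0^2 * exp((2 mu + sigma^2) s). Integrating:
  E[<X>_t] = 6^2 * (1/2)^2 * (exp((2*4 + 6^2) t) - 1) / (2*4 + 6^2)
           = 6^2 * (1/2)^2 * (exp(44 t) - 1) / 44 = 9*exp(44*t)/44 - 9/44.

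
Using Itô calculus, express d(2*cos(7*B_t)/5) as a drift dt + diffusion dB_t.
d(2*cos(7*B_t)/5) = (-49*cos(7*B_t)/5) dt + (-14*sin(7*B_t)/5) dB_t

Itô's formula for f(B_t) gives d f(B_t) = f'(B_t) dB_t + (1/2) f''(B_t) dt. Compute derivatives of f(x) = 2*cos(7*x)/5:
  f'(x)  = -14*sin(7*x)/5
  f''(x) = -98*cos(7*x)/5
Substitute x = B_t and multiply the f'' term by 1/2:
  drift     = (1/2) * (-98*cos(7*x)/5) evaluated at B_t = -49*cos(7*B_t)/5
  diffusion = (-14*sin(7*x)/5) evaluated at B_t = -14*sin(7*B_t)/5
Therefore d(2*cos(7*B_t)/5) = (-49*cos(7*B_t)/5) dt + (-14*sin(7*B_t)/5) dB_t.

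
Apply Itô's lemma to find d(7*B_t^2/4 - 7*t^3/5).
d(7*B_t^2/4 - 7*t^3/5) = (7/4 - 21*t^2/5) dt + (7*B_t/2) dB_t

Itô's formula for f(t, x): d f(t, B_t) = (f_t + (1/2) f_xx) dt + f_x dB_t. Compute partials of f(t, x) = -7*t^3/5 + 7*x^2/4:
  f_t(t,x)  = -21*t^2/5
  f_x(t,x)  = 7*x/2
  f_xx(t,x) = 7/2
Assemble drift = f_t + (1/2) f_xx = 7/4 - 21*t^2/5 and diffusion = f_x = 7*x/2. Substituting x = B_t:
  d(7*B_t^2/4 - 7*t^3/5) = (7/4 - 21*t^2/5) dt + (7*B_t/2) dB_t.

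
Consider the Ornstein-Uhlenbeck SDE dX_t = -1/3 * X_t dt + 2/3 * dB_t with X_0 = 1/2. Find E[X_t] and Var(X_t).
E[X_t] = exp(-t/3)/2; Var(X_t) = 2/3 - 2*exp(-2*t/3)/3

The OU SDE dX = -theta X dt + sigma dB admits the integrating factor exp(theta t): d(exp(theta t) X_t) = sigma exp(theta t) dB_t. Integrating from 0 to t:
  X_t = x_0 * exp(-theta t) + sigma * int_0^t exp(-theta (t-s)) dB_s.
The Itô integral has mean 0 and (by the Itô isometry) variance sigma^2 * int_0^t exp(-2 theta (t - s)) ds = sigma^2 * (1 - exp(-2 theta t)) / (2 theta).
With theta = 1/3, sigma = 2/3, x_0 = 1/2:
  E[X_t] = 1/2 * exp(-1/3 t) = exp(-t/3)/2
  Var(X_t) = (2/3)^2 * (1 - exp(-2*1/3 t)) / (2 * 1/3) = 2/3 - 2*exp(-2*t/3)/3.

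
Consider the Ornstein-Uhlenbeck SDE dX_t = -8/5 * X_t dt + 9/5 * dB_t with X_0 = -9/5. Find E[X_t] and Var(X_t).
E[X_t] = -9*exp(-8*t/5)/5; Var(X_t) = 81/80 - 81*exp(-16*t/5)/80

The OU SDE dX = -theta X dt + sigma dB admits the integrating factor exp(theta t): d(exp(theta t) X_t) = sigma exp(theta t) dB_t. Integrating from 0 to t:
  X_t = x_0 * exp(-theta t) + sigma * int_0^t exp(-theta (t-s)) dB_s.
The Itô integral has mean 0 and (by the Itô isometry) variance sigma^2 * int_0^t exp(-2 theta (t - s)) ds = sigma^2 * (1 - exp(-2 theta t)) / (2 theta).
With theta = 8/5, sigma = 9/5, x_0 = -9/5:
  E[X_t] = -9/5 * exp(-8/5 t) = -9*exp(-8*t/5)/5
  Var(X_t) = (9/5)^2 * (1 - exp(-2*8/5 t)) / (2 * 8/5) = 81/80 - 81*exp(-16*t/5)/80.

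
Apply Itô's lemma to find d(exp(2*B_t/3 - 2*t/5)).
d(exp(2*B_t/3 - 2*t/5)) = (-8*exp(2*B_t/3 - 2*t/5)/45) dt + (2*exp(2*B_t/3 - 2*t/5)/3) dB_t

Itô's formula for f(t, x): d f(t, B_t) = (f_t + (1/2) f_xx) dt + f_x dB_t. Compute partials of f(t, x) = exp(-2*t/5 + 2*x/3):
  f_t(t,x)  = -2*exp(-2*t/5 + 2*x/3)/5
  f_x(t,x)  = 2*exp(-2*t/5 + 2*x/3)/3
  f_xx(t,x) = 4*exp(-2*t/5 + 2*x/3)/9
Assemble drift = f_t + (1/2) f_xx = -8*exp(-2*t/5 + 2*x/3)/45 and diffusion = f_x = 2*exp(-2*t/5 + 2*x/3)/3. Substituting x = B_t:
  d(exp(2*B_t/3 - 2*t/5)) = (-8*exp(2*B_t/3 - 2*t/5)/45) dt + (2*exp(2*B_t/3 - 2*t/5)/3) dB_t.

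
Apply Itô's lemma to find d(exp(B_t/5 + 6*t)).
d(exp(B_t/5 + 6*t)) = (301*exp(B_t/5 + 6*t)/50) dt + (exp(B_t/5 + 6*t)/5) dB_t

Itô's formula for f(t, x): d f(t, B_t) = (f_t + (1/2) f_xx) dt + f_x dB_t. Compute partials of f(t, x) = exp(6*t + x/5):
  f_t(t,x)  = 6*exp(6*t + x/5)
  f_x(t,x)  = exp(6*t + x/5)/5
  f_xx(t,x) = exp(6*t + x/5)/25
Assemble drift = f_t + (1/2) f_xx = 301*exp(6*t + x/5)/50 and diffusion = f_x = exp(6*t + x/5)/5. Substituting x = B_t:
  d(exp(B_t/5 + 6*t)) = (301*exp(B_t/5 + 6*t)/50) dt + (exp(B_t/5 + 6*t)/5) dB_t.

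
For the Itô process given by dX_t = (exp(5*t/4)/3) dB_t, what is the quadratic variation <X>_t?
<X>_t = 2*exp(5*t/2)/45 - 2/45

For an Itô process dX_t = a(t) dt + b(t) dB_t, the quadratic variation is <X>_t = int_0^t b(s)^2 ds (the drift term does not contribute). Here b(s) = exp(5*s/4)/3, so
  b(s)^2 = exp(5*s/2)/9.
Integrating from 0 to t:
  <X>_t = int_0^t (exp(5*s/2)/9) ds = 2*exp(5*t/2)/45 - 2/45.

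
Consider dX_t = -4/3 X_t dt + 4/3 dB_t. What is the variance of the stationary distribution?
lim Var(X_t) = 2/3

The OU SDE dX = -theta X dt + sigma dB admits the integrating factor exp(theta t): d(exp(theta t) X_t) = sigma exp(theta t) dB_t. Integrating from 0 to t gives X_t = x_0 * exp(-theta t) + sigma * int_0^t exp(-theta (t-s)) dB_s for any initial x_0. The Itô integral has variance (by the Itô isometry) sigma^2 * int_0^t exp(-2 theta (t - s)) ds = sigma^2 * (1 - exp(-2 theta t)) / (2 theta), independent of x_0.
With theta = 4/3, sigma = 4/3:
  Var(X_t) = (4/3)^2 * (1 - exp(-2*4/3 t)) / (2 * 4/3) = 2/3 - 2*exp(-8*t/3)/3.
As t -> infinity, exp(-2*4/3 t) -> 0, so the stationary variance is sigma^2 / (2 theta) = 2/3.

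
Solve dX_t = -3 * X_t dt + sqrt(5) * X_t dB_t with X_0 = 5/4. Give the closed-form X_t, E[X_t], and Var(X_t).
X_t = 5/4 * exp((-11/2) t + (sqrt(5)) B_t); E[X_t] = 5*exp(-3*t)/4; Var(X_t) = (25*exp(5*t) - 25)*exp(-6*t)/16

For GBM dX = mu X dt + sigma X dB with X_0 = x_0, apply Itô to Y = log X: dY = (mu - sigma^2/2) dt + sigma dB, so Y_t = log(x_0) + (mu - sigma^2/2) t + sigma B_t and hence X_t = x_0 * exp((mu - sigma^2/2) t + sigma B_t).
With mu = -3, sigma = sqrt(5), x_0 = 5/4, this gives:
  X_t = 5/4 * exp((-11/2) * t + (sqrt(5)) * B_t).
Since sigma*B_t ~ Normal(0, sigma^2 t), E[exp(sigma*B_t)] = exp(sigma^2 t / 2); so E[X_t] = x_0 * exp((mu - sigma^2/2) t) * exp(sigma^2 t / 2) = x_0 * exp(mu t) = 5*exp(-3*t)/4.
Var(X_t) = E[X_t^2] - (E[X_t])^2 = x_0^2 * exp(2 mu t) * (exp(sigma^2 t) - 1) = (25*exp(5*t) - 25)*exp(-6*t)/16.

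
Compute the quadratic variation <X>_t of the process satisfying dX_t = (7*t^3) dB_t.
<X>_t = 7*t^7

For an Itô process dX_t = a(t) dt + b(t) dB_t, the quadratic variation is <X>_t = int_0^t b(s)^2 ds (the drift term does not contribute). Here b(s) = 7*s^3, so
  b(s)^2 = 49*s^6.
Integrating from 0 to t:
  <X>_t = int_0^t (49*s^6) ds = 7*t^7.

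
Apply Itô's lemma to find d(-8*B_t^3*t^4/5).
d(-8*B_t^3*t^4/5) = (8*B_t*t^3*(-4*B_t^2 - 3*t)/5) dt + (-24*B_t^2*t^4/5) dB_t

Itô's formula for f(t, x): d f(t, B_t) = (f_t + (1/2) f_xx) dt + f_x dB_t. Compute partials of f(t, x) = -8*t^4*x^3/5:
  f_t(t,x)  = -32*t^3*x^3/5
  f_x(t,x)  = -24*t^4*x^2/5
  f_xx(t,x) = -48*t^4*x/5
Assemble drift = f_t + (1/2) f_xx = 8*t^3*x*(-3*t - 4*x^2)/5 and diffusion = f_x = -24*t^4*x^2/5. Substituting x = B_t:
  d(-8*B_t^3*t^4/5) = (8*B_t*t^3*(-4*B_t^2 - 3*t)/5) dt + (-24*B_t^2*t^4/5) dB_t.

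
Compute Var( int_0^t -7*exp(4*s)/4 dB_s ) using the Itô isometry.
Var = 49*exp(8*t)/128 - 49/128

The Itô integral of a deterministic integrand f(s) has mean 0 because each increment f(s) * (B_{s+ds} - B_s) has mean 0. By the Itô isometry:
  Var( int_0^t f(s) dB_s ) = E[ (int_0^t f(s) dB_s)^2 ] = int_0^t f(s)^2 ds.
Here f(s) = -7*exp(4*s)/4, so f(s)^2 = 49*exp(8*s)/16. Integrate:
  int_0^t (49*exp(8*s)/16) ds = 49*exp(8*t)/128 - 49/128.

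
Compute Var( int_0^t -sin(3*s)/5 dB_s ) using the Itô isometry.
Var = t/50 - sin(6*t)/300

The Itô integral of a deterministic integrand f(s) has mean 0 because each increment f(s) * (B_{s+ds} - B_s) has mean 0. By the Itô isometry:
  Var( int_0^t f(s) dB_s ) = E[ (int_0^t f(s) dB_s)^2 ] = int_0^t f(s)^2 ds.
Here f(s) = -sin(3*s)/5, so f(s)^2 = sin(3*s)^2/25. Integrate:
  int_0^t (sin(3*s)^2/25) ds = t/50 - sin(6*t)/300.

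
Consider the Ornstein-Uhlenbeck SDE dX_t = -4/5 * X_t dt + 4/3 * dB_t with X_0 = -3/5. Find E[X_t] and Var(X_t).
E[X_t] = -3*exp(-4*t/5)/5; Var(X_t) = 10/9 - 10*exp(-8*t/5)/9

The OU SDE dX = -theta X dt + sigma dB admits the integrating factor exp(theta t): d(exp(theta t) X_t) = sigma exp(theta t) dB_t. Integrating from 0 to t:
  X_t = x_0 * exp(-theta t) + sigma * int_0^t exp(-theta (t-s)) dB_s.
The Itô integral has mean 0 and (by the Itô isometry) variance sigma^2 * int_0^t exp(-2 theta (t - s)) ds = sigma^2 * (1 - exp(-2 theta t)) / (2 theta).
With theta = 4/5, sigma = 4/3, x_0 = -3/5:
  E[X_t] = -3/5 * exp(-4/5 t) = -3*exp(-4*t/5)/5
  Var(X_t) = (4/3)^2 * (1 - exp(-2*4/5 t)) / (2 * 4/5) = 10/9 - 10*exp(-8*t/5)/9.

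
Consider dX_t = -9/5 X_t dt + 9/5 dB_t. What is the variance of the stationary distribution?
lim Var(X_t) = 9/10

The OU SDE dX = -theta X dt + sigma dB admits the integrating factor exp(theta t): d(exp(theta t) X_t) = sigma exp(theta t) dB_t. Integrating from 0 to t gives X_t = x_0 * exp(-theta t) + sigma * int_0^t exp(-theta (t-s)) dB_s for any initial x_0. The Itô integral has variance (by the Itô isometry) sigma^2 * int_0^t exp(-2 theta (t - s)) ds = sigma^2 * (1 - exp(-2 theta t)) / (2 theta), independent of x_0.
With theta = 9/5, sigma = 9/5:
  Var(X_t) = (9/5)^2 * (1 - exp(-2*9/5 t)) / (2 * 9/5) = 9/10 - 9*exp(-18*t/5)/10.
As t -> infinity, exp(-2*9/5 t) -> 0, so the stationary variance is sigma^2 / (2 theta) = 9/10.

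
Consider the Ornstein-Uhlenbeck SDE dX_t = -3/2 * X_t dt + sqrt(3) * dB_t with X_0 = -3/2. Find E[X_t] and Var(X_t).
E[X_t] = -3*exp(-3*t/2)/2; Var(X_t) = 1 - exp(-3*t)

The OU SDE dX = -theta X dt + sigma dB admits the integrating factor exp(theta t): d(exp(theta t) X_t) = sigma exp(theta t) dB_t. Integrating from 0 to t:
  X_t = x_0 * exp(-theta t) + sigma * int_0^t exp(-theta (t-s)) dB_s.
The Itô integral has mean 0 and (by the Itô isometry) variance sigma^2 * int_0^t exp(-2 theta (t - s)) ds = sigma^2 * (1 - exp(-2 theta t)) / (2 theta).
With theta = 3/2, sigma = sqrt(3), x_0 = -3/2:
  E[X_t] = -3/2 * exp(-3/2 t) = -3*exp(-3*t/2)/2
  Var(X_t) = (sqrt(3))^2 * (1 - exp(-2*3/2 t)) / (2 * 3/2) = 1 - exp(-3*t).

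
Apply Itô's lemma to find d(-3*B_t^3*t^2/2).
d(-3*B_t^3*t^2/2) = (3*B_t*t*(-2*B_t^2 - 3*t)/2) dt + (-9*B_t^2*t^2/2) dB_t

Itô's formula for f(t, x): d f(t, B_t) = (f_t + (1/2) f_xx) dt + f_x dB_t. Compute partials of f(t, x) = -3*t^2*x^3/2:
  f_t(t,x)  = -3*t*x^3
  f_x(t,x)  = -9*t^2*x^2/2
  f_xx(t,x) = -9*t^2*x
Assemble drift = f_t + (1/2) f_xx = 3*t*x*(-3*t - 2*x^2)/2 and diffusion = f_x = -9*t^2*x^2/2. Substituting x = B_t:
  d(-3*B_t^3*t^2/2) = (3*B_t*t*(-2*B_t^2 - 3*t)/2) dt + (-9*B_t^2*t^2/2) dB_t.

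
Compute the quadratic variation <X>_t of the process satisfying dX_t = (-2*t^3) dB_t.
<X>_t = 4*t^7/7

For an Itô process dX_t = a(t) dt + b(t) dB_t, the quadratic variation is <X>_t = int_0^t b(s)^2 ds (the drift term does not contribute). Here b(s) = -2*s^3, so
  b(s)^2 = 4*s^6.
Integrating from 0 to t:
  <X>_t = int_0^t (4*s^6) ds = 4*t^7/7.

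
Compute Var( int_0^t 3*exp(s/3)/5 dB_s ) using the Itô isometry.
Var = 27*exp(2*t/3)/50 - 27/50

The Itô integral of a deterministic integrand f(s) has mean 0 because each increment f(s) * (B_{s+ds} - B_s) has mean 0. By the Itô isometry:
  Var( int_0^t f(s) dB_s ) = E[ (int_0^t f(s) dB_s)^2 ] = int_0^t f(s)^2 ds.
Here f(s) = 3*exp(s/3)/5, so f(s)^2 = 9*exp(2*s/3)/25. Integrate:
  int_0^t (9*exp(2*s/3)/25) ds = 27*exp(2*t/3)/50 - 27/50.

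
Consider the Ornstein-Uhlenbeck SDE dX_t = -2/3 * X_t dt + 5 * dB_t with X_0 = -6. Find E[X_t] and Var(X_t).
E[X_t] = -6*exp(-2*t/3); Var(X_t) = 75/4 - 75*exp(-4*t/3)/4

The OU SDE dX = -theta X dt + sigma dB admits the integrating factor exp(theta t): d(exp(theta t) X_t) = sigma exp(theta t) dB_t. Integrating from 0 to t:
  X_t = x_0 * exp(-theta t) + sigma * int_0^t exp(-theta (t-s)) dB_s.
The Itô integral has mean 0 and (by the Itô isometry) variance sigma^2 * int_0^t exp(-2 theta (t - s)) ds = sigma^2 * (1 - exp(-2 theta t)) / (2 theta).
With theta = 2/3, sigma = 5, x_0 = -6:
  E[X_t] = -6 * exp(-2/3 t) = -6*exp(-2*t/3)
  Var(X_t) = (5)^2 * (1 - exp(-2*2/3 t)) / (2 * 2/3) = 75/4 - 75*exp(-4*t/3)/4.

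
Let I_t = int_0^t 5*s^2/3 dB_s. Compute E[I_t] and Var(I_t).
E[I_t] = 0; Var(I_t) = 5*t^5/9

The Itô integral of a deterministic integrand f(s) has mean 0 because each increment f(s) * (B_{s+ds} - B_s) has mean 0. By the Itô isometry:
  Var( int_0^t f(s) dB_s ) = E[ (int_0^t f(s) dB_s)^2 ] = int_0^t f(s)^2 ds.
Here f(s) = 5*s^2/3, so f(s)^2 = 25*s^4/9. Integrate:
  int_0^t (25*s^4/9) ds = 5*t^5/9.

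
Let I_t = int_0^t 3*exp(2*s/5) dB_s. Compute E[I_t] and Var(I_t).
E[I_t] = 0; Var(I_t) = 45*exp(4*t/5)/4 - 45/4

The Itô integral of a deterministic integrand f(s) has mean 0 because each increment f(s) * (B_{s+ds} - B_s) has mean 0. By the Itô isometry:
  Var( int_0^t f(s) dB_s ) = E[ (int_0^t f(s) dB_s)^2 ] = int_0^t f(s)^2 ds.
Here f(s) = 3*exp(2*s/5), so f(s)^2 = 9*exp(4*s/5). Integrate:
  int_0^t (9*exp(4*s/5)) ds = 45*exp(4*t/5)/4 - 45/4.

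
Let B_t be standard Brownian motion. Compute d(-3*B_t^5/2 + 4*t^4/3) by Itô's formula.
d(-3*B_t^5/2 + 4*t^4/3) = (-15*B_t^3 + 16*t^3/3) dt + (-15*B_t^4/2) dB_t

Itô's formula for f(t, x): d f(t, B_t) = (f_t + (1/2) f_xx) dt + f_x dB_t. Compute partials of f(t, x) = 4*t^4/3 - 3*x^5/2:
  f_t(t,x)  = 16*t^3/3
  f_x(t,x)  = -15*x^4/2
  f_xx(t,x) = -30*x^3
Assemble drift = f_t + (1/2) f_xx = 16*t^3/3 - 15*x^3 and diffusion = f_x = -15*x^4/2. Substituting x = B_t:
  d(-3*B_t^5/2 + 4*t^4/3) = (-15*B_t^3 + 16*t^3/3) dt + (-15*B_t^4/2) dB_t.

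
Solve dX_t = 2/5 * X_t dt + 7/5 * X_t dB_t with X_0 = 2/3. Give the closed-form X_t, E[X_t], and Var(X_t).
X_t = 2/3 * exp((-29/50) t + (7/5) B_t); E[X_t] = 2*exp(2*t/5)/3; Var(X_t) = 4*(exp(49*t/25) - 1)*exp(4*t/5)/9

For GBM dX = mu X dt + sigma X dB with X_0 = x_0, apply Itô to Y = log X: dY = (mu - sigma^2/2) dt + sigma dB, so Y_t = log(x_0) + (mu - sigma^2/2) t + sigma B_t and hence X_t = x_0 * exp((mu - sigma^2/2) t + sigma B_t).
With mu = 2/5, sigma = 7/5, x_0 = 2/3, this gives:
  X_t = 2/3 * exp((-29/50) * t + (7/5) * B_t).
Since sigma*B_t ~ Normal(0, sigma^2 t), E[exp(sigma*B_t)] = exp(sigma^2 t / 2); so E[X_t] = x_0 * exp((mu - sigma^2/2) t) * exp(sigma^2 t / 2) = x_0 * exp(mu t) = 2*exp(2*t/5)/3.
Var(X_t) = E[X_t^2] - (E[X_t])^2 = x_0^2 * exp(2 mu t) * (exp(sigma^2 t) - 1) = 4*(exp(49*t/25) - 1)*exp(4*t/5)/9.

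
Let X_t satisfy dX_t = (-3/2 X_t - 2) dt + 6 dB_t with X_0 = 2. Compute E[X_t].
E[X_t] = -4/3 + 10*exp(-3*t/2)/3

Taking expectations and using E[dB_t] = 0, the mean m(t) = E[X_t] satisfies the ODE m'(t) = a m(t) + b with m(0) = x_0. With a = -3/2, b = -2, x_0 = 2, the solution is
  m(t) = x_0 * exp(a t) + (b/a) * (exp(a t) - 1)
       = 2 * exp((-3/2) t) + ((-2)/(-3/2)) * (exp((-3/2) t) - 1)
       = -4/3 + 10*exp(-3*t/2)/3.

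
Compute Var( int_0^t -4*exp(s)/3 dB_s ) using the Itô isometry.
Var = 8*exp(2*t)/9 - 8/9

The Itô integral of a deterministic integrand f(s) has mean 0 because each increment f(s) * (B_{s+ds} - B_s) has mean 0. By the Itô isometry:
  Var( int_0^t f(s) dB_s ) = E[ (int_0^t f(s) dB_s)^2 ] = int_0^t f(s)^2 ds.
Here f(s) = -4*exp(s)/3, so f(s)^2 = 16*exp(2*s)/9. Integrate:
  int_0^t (16*exp(2*s)/9) ds = 8*exp(2*t)/9 - 8/9.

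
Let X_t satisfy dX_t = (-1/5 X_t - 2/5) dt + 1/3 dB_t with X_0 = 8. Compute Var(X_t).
Var(X_t) = 5/18 - 5*exp(-2*t/5)/18

The variance V(t) = Var(X_t) satisfies V'(t) = 2 a V(t) + c^2 with V(0) = 0 (drift coefficient is linear in X, diffusion is constant). With a = -1/5, c = 1/3, the solution is
  V(t) = (c^2 / (2 a)) * (exp(2 a t) - 1)
       = ((1/3)^2 / (2*(-1/5))) * (exp((-2/5) t) - 1)
       = 5/18 - 5*exp(-2*t/5)/18.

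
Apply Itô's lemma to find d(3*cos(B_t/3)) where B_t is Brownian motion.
d(3*cos(B_t/3)) = (-cos(B_t/3)/6) dt + (-sin(B_t/3)) dB_t

Itô's formula for f(B_t) gives d f(B_t) = f'(B_t) dB_t + (1/2) f''(B_t) dt. Compute derivatives of f(x) = 3*cos(x/3):
  f'(x)  = -sin(x/3)
  f''(x) = -cos(x/3)/3
Substitute x = B_t and multiply the f'' term by 1/2:
  drift     = (1/2) * (-cos(x/3)/3) evaluated at B_t = -cos(B_t/3)/6
  diffusion = (-sin(x/3)) evaluated at B_t = -sin(B_t/3)
Therefore d(3*cos(B_t/3)) = (-cos(B_t/3)/6) dt + (-sin(B_t/3)) dB_t.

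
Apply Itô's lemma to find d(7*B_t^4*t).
d(7*B_t^4*t) = (7*B_t^2*(B_t^2 + 6*t)) dt + (28*B_t^3*t) dB_t

Itô's formula for f(t, x): d f(t, B_t) = (f_t + (1/2) f_xx) dt + f_x dB_t. Compute partials of f(t, x) = 7*t*x^4:
  f_t(t,x)  = 7*x^4
  f_x(t,x)  = 28*t*x^3
  f_xx(t,x) = 84*t*x^2
Assemble drift = f_t + (1/2) f_xx = 7*x^2*(6*t + x^2) and diffusion = f_x = 28*t*x^3. Substituting x = B_t:
  d(7*B_t^4*t) = (7*B_t^2*(B_t^2 + 6*t)) dt + (28*B_t^3*t) dB_t.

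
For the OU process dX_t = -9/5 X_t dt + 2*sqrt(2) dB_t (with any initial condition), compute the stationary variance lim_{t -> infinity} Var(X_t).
lim Var(X_t) = 20/9

The OU SDE dX = -theta X dt + sigma dB admits the integrating factor exp(theta t): d(exp(theta t) X_t) = sigma exp(theta t) dB_t. Integrating from 0 to t gives X_t = x_0 * exp(-theta t) + sigma * int_0^t exp(-theta (t-s)) dB_s for any initial x_0. The Itô integral has variance (by the Itô isometry) sigma^2 * int_0^t exp(-2 theta (t - s)) ds = sigma^2 * (1 - exp(-2 theta t)) / (2 theta), independent of x_0.
With theta = 9/5, sigma = 2*sqrt(2):
  Var(X_t) = (2*sqrt(2))^2 * (1 - exp(-2*9/5 t)) / (2 * 9/5) = 20/9 - 20*exp(-18*t/5)/9.
As t -> infinity, exp(-2*9/5 t) -> 0, so the stationary variance is sigma^2 / (2 theta) = 20/9.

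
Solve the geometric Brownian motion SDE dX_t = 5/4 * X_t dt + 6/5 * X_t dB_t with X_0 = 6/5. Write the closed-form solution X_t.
X_t = 6/5 * exp((53/100) * t + (6/5) * B_t)

For GBM dX = mu X dt + sigma X dB with X_0 = x_0, apply Itô to Y = log X: dY = (mu - sigma^2/2) dt + sigma dB, so Y_t = log(x_0) + (mu - sigma^2/2) t + sigma B_t and hence X_t = x_0 * exp((mu - sigma^2/2) t + sigma B_t).
With mu = 5/4, sigma = 6/5, x_0 = 6/5, this gives:
  X_t = 6/5 * exp((53/100) * t + (6/5) * B_t).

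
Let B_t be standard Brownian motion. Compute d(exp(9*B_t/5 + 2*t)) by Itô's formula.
d(exp(9*B_t/5 + 2*t)) = (181*exp(9*B_t/5 + 2*t)/50) dt + (9*exp(9*B_t/5 + 2*t)/5) dB_t

Itô's formula for f(t, x): d f(t, B_t) = (f_t + (1/2) f_xx) dt + f_x dB_t. Compute partials of f(t, x) = exp(2*t + 9*x/5):
  f_t(t,x)  = 2*exp(2*t + 9*x/5)
  f_x(t,x)  = 9*exp(2*t + 9*x/5)/5
  f_xx(t,x) = 81*exp(2*t + 9*x/5)/25
Assemble drift = f_t + (1/2) f_xx = 181*exp(2*t + 9*x/5)/50 and diffusion = f_x = 9*exp(2*t + 9*x/5)/5. Substituting x = B_t:
  d(exp(9*B_t/5 + 2*t)) = (181*exp(9*B_t/5 + 2*t)/50) dt + (9*exp(9*B_t/5 + 2*t)/5) dB_t.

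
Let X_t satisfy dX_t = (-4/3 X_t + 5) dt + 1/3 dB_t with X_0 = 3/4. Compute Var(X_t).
Var(X_t) = 1/24 - exp(-8*t/3)/24

The variance V(t) = Var(X_t) satisfies V'(t) = 2 a V(t) + c^2 with V(0) = 0 (drift coefficient is linear in X, diffusion is constant). With a = -4/3, c = 1/3, the solution is
  V(t) = (c^2 / (2 a)) * (exp(2 a t) - 1)
       = ((1/3)^2 / (2*(-4/3))) * (exp((-8/3) t) - 1)
       = 1/24 - exp(-8*t/3)/24.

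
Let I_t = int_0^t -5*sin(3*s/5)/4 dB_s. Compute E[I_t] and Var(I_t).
E[I_t] = 0; Var(I_t) = 25*t/32 - 125*sin(6*t/5)/192

The Itô integral of a deterministic integrand f(s) has mean 0 because each increment f(s) * (B_{s+ds} - B_s) has mean 0. By the Itô isometry:
  Var( int_0^t f(s) dB_s ) = E[ (int_0^t f(s) dB_s)^2 ] = int_0^t f(s)^2 ds.
Here f(s) = -5*sin(3*s/5)/4, so f(s)^2 = 25*sin(3*s/5)^2/16. Integrate:
  int_0^t (25*sin(3*s/5)^2/16) ds = 25*t/32 - 125*sin(6*t/5)/192.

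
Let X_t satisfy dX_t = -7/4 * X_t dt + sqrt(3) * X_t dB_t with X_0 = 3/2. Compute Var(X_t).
Var(X_t) = (9*exp(3*t) - 9)*exp(-7*t/2)/4

For GBM dX = mu X dt + sigma X dB with X_0 = x_0, apply Itô to Y = log X: dY = (mu - sigma^2/2) dt + sigma dB, so Y_t = log(x_0) + (mu - sigma^2/2) t + sigma B_t and hence X_t = x_0 * exp((mu - sigma^2/2) t + sigma B_t).
With mu = -7/4, sigma = sqrt(3), x_0 = 3/2, this gives:
  X_t = 3/2 * exp((-13/4) * t + (sqrt(3)) * B_t).
Since sigma*B_t ~ Normal(0, sigma^2 t), E[exp(sigma*B_t)] = exp(sigma^2 t / 2); so E[X_t] = x_0 * exp((mu - sigma^2/2) t) * exp(sigma^2 t / 2) = x_0 * exp(mu t) = 3*exp(-7*t/4)/2.
Var(X_t) = E[X_t^2] - (E[X_t])^2 = x_0^2 * exp(2 mu t) * (exp(sigma^2 t) - 1) = (9*exp(3*t) - 9)*exp(-7*t/2)/4.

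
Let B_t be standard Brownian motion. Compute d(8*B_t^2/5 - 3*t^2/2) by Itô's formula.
d(8*B_t^2/5 - 3*t^2/2) = (8/5 - 3*t) dt + (16*B_t/5) dB_t

Itô's formula for f(t, x): d f(t, B_t) = (f_t + (1/2) f_xx) dt + f_x dB_t. Compute partials of f(t, x) = -3*t^2/2 + 8*x^2/5:
  f_t(t,x)  = -3*t
  f_x(t,x)  = 16*x/5
  f_xx(t,x) = 16/5
Assemble drift = f_t + (1/2) f_xx = 8/5 - 3*t and diffusion = f_x = 16*x/5. Substituting x = B_t:
  d(8*B_t^2/5 - 3*t^2/2) = (8/5 - 3*t) dt + (16*B_t/5) dB_t.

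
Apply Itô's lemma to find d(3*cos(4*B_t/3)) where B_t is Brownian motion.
d(3*cos(4*B_t/3)) = (-8*cos(4*B_t/3)/3) dt + (-4*sin(4*B_t/3)) dB_t

Itô's formula for f(B_t) gives d f(B_t) = f'(B_t) dB_t + (1/2) f''(B_t) dt. Compute derivatives of f(x) = 3*cos(4*x/3):
  f'(x)  = -4*sin(4*x/3)
  f''(x) = -16*cos(4*x/3)/3
Substitute x = B_t and multiply the f'' term by 1/2:
  drift     = (1/2) * (-16*cos(4*x/3)/3) evaluated at B_t = -8*cos(4*B_t/3)/3
  diffusion = (-4*sin(4*x/3)) evaluated at B_t = -4*sin(4*B_t/3)
Therefore d(3*cos(4*B_t/3)) = (-8*cos(4*B_t/3)/3) dt + (-4*sin(4*B_t/3)) dB_t.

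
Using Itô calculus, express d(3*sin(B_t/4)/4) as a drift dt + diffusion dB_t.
d(3*sin(B_t/4)/4) = (-3*sin(B_t/4)/128) dt + (3*cos(B_t/4)/16) dB_t

Itô's formula for f(B_t) gives d f(B_t) = f'(B_t) dB_t + (1/2) f''(B_t) dt. Compute derivatives of f(x) = 3*sin(x/4)/4:
  f'(x)  = 3*cos(x/4)/16
  f''(x) = -3*sin(x/4)/64
Substitute x = B_t and multiply the f'' term by 1/2:
  drift     = (1/2) * (-3*sin(x/4)/64) evaluated at B_t = -3*sin(B_t/4)/128
  diffusion = (3*cos(x/4)/16) evaluated at B_t = 3*cos(B_t/4)/16
Therefore d(3*sin(B_t/4)/4) = (-3*sin(B_t/4)/128) dt + (3*cos(B_t/4)/16) dB_t.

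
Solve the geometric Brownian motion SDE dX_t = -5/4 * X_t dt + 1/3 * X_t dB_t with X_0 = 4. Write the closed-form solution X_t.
X_t = 4 * exp((-47/36) * t + (1/3) * B_t)

For GBM dX = mu X dt + sigma X dB with X_0 = x_0, apply Itô to Y = log X: dY = (mu - sigma^2/2) dt + sigma dB, so Y_t = log(x_0) + (mu - sigma^2/2) t + sigma B_t and hence X_t = x_0 * exp((mu - sigma^2/2) t + sigma B_t).
With mu = -5/4, sigma = 1/3, x_0 = 4, this gives:
  X_t = 4 * exp((-47/36) * t + (1/3) * B_t).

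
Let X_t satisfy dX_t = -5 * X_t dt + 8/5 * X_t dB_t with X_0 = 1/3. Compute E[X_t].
E[X_t] = exp(-5*t)/3

For GBM dX = mu X dt + sigma X dB with X_0 = x_0, apply Itô to Y = log X: dY = (mu - sigma^2/2) dt + sigma dB, so Y_t = log(x_0) + (mu - sigma^2/2) t + sigma B_t and hence X_t = x_0 * exp((mu - sigma^2/2) t + sigma B_t).
With mu = -5, sigma = 8/5, x_0 = 1/3, this gives:
  X_t = 1/3 * exp((-157/25) * t + (8/5) * B_t).
Since sigma*B_t ~ Normal(0, sigma^2 t), E[exp(sigma*B_t)] = exp(sigma^2 t / 2); so E[X_t] = x_0 * exp((mu - sigma^2/2) t) * exp(sigma^2 t / 2) = x_0 * exp(mu t) = exp(-5*t)/3.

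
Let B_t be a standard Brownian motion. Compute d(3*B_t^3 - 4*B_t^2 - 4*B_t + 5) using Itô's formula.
d(3*B_t^3 - 4*B_t^2 - 4*B_t + 5) = (9*B_t - 4) dt + (9*B_t^2 - 8*B_t - 4) dB_t

Itô's formula for f(B_t) gives d f(B_t) = f'(B_t) dB_t + (1/2) f''(B_t) dt. Compute derivatives of f(x) = 3*x^3 - 4*x^2 - 4*x + 5:
  f'(x)  = 9*x^2 - 8*x - 4
  f''(x) = 18*x - 8
Substitute x = B_t and multiply the f'' term by 1/2:
  drift     = (1/2) * (18*x - 8) evaluated at B_t = 9*B_t - 4
  diffusion = (9*x^2 - 8*x - 4) evaluated at B_t = 9*B_t^2 - 8*B_t - 4
Therefore d(3*B_t^3 - 4*B_t^2 - 4*B_t + 5) = (9*B_t - 4) dt + (9*B_t^2 - 8*B_t - 4) dB_t.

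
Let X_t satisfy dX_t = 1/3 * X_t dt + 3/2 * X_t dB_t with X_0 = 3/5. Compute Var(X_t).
Var(X_t) = 9*(exp(9*t/4) - 1)*exp(2*t/3)/25

For GBM dX = mu X dt + sigma X dB with X_0 = x_0, apply Itô to Y = log X: dY = (mu - sigma^2/2) dt + sigma dB, so Y_t = log(x_0) + (mu - sigma^2/2) t + sigma B_t and hence X_t = x_0 * exp((mu - sigma^2/2) t + sigma B_t).
With mu = 1/3, sigma = 3/2, x_0 = 3/5, this gives:
  X_t = 3/5 * exp((-19/24) * t + (3/2) * B_t).
Since sigma*B_t ~ Normal(0, sigma^2 t), E[exp(sigma*B_t)] = exp(sigma^2 t / 2); so E[X_t] = x_0 * exp((mu - sigma^2/2) t) * exp(sigma^2 t / 2) = x_0 * exp(mu t) = 3*exp(t/3)/5.
Var(X_t) = E[X_t^2] - (E[X_t])^2 = x_0^2 * exp(2 mu t) * (exp(sigma^2 t) - 1) = 9*(exp(9*t/4) - 1)*exp(2*t/3)/25.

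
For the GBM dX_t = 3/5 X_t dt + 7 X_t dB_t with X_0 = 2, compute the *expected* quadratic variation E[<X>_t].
E[<X>_t] = 980*exp(251*t/5)/251 - 980/251

<X>_t = int_0^t (7 * X_s)^2 ds. Taking expectation inside the integral: E[<X>_t] = 7^2 * int_0^t E[X_s^2] ds. For GBM, E[X_s^2] = x_0^2 * exp((2 mu + sigma^2) s). Integrating:
  E[<X>_t] = 7^2 * 2^2 * (exp((2*(3/5) + 7^2) t) - 1) / (2*(3/5) + 7^2)
           = 7^2 * 2^2 * (exp((251/5) t) - 1) / (251/5) = 980*exp(251*t/5)/251 - 980/251.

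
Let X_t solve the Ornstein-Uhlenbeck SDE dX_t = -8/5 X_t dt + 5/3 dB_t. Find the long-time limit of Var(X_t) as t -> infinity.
lim Var(X_t) = 125/144

The OU SDE dX = -theta X dt + sigma dB admits the integrating factor exp(theta t): d(exp(theta t) X_t) = sigma exp(theta t) dB_t. Integrating from 0 to t gives X_t = x_0 * exp(-theta t) + sigma * int_0^t exp(-theta (t-s)) dB_s for any initial x_0. The Itô integral has variance (by the Itô isometry) sigma^2 * int_0^t exp(-2 theta (t - s)) ds = sigma^2 * (1 - exp(-2 theta t)) / (2 theta), independent of x_0.
With theta = 8/5, sigma = 5/3:
  Var(X_t) = (5/3)^2 * (1 - exp(-2*8/5 t)) / (2 * 8/5) = 125/144 - 125*exp(-16*t/5)/144.
As t -> infinity, exp(-2*8/5 t) -> 0, so the stationary variance is sigma^2 / (2 theta) = 125/144.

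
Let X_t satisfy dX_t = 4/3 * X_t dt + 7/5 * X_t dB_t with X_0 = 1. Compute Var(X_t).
Var(X_t) = exp(347*t/75) - exp(8*t/3)

For GBM dX = mu X dt + sigma X dB with X_0 = x_0, apply Itô to Y = log X: dY = (mu - sigma^2/2) dt + sigma dB, so Y_t = log(x_0) + (mu - sigma^2/2) t + sigma B_t and hence X_t = x_0 * exp((mu - sigma^2/2) t + sigma B_t).
With mu = 4/3, sigma = 7/5, x_0 = 1, this gives:
  X_t = 1 * exp((53/150) * t + (7/5) * B_t).
Since sigma*B_t ~ Normal(0, sigma^2 t), E[exp(sigma*B_t)] = exp(sigma^2 t / 2); so E[X_t] = x_0 * exp((mu - sigma^2/2) t) * exp(sigma^2 t / 2) = x_0 * exp(mu t) = exp(4*t/3).
Var(X_t) = E[X_t^2] - (E[X_t])^2 = x_0^2 * exp(2 mu t) * (exp(sigma^2 t) - 1) = exp(347*t/75) - exp(8*t/3).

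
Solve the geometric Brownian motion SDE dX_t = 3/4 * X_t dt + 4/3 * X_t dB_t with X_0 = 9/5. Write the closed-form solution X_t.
X_t = 9/5 * exp((-5/36) * t + (4/3) * B_t)

For GBM dX = mu X dt + sigma X dB with X_0 = x_0, apply Itô to Y = log X: dY = (mu - sigma^2/2) dt + sigma dB, so Y_t = log(x_0) + (mu - sigma^2/2) t + sigma B_t and hence X_t = x_0 * exp((mu - sigma^2/2) t + sigma B_t).
With mu = 3/4, sigma = 4/3, x_0 = 9/5, this gives:
  X_t = 9/5 * exp((-5/36) * t + (4/3) * B_t).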